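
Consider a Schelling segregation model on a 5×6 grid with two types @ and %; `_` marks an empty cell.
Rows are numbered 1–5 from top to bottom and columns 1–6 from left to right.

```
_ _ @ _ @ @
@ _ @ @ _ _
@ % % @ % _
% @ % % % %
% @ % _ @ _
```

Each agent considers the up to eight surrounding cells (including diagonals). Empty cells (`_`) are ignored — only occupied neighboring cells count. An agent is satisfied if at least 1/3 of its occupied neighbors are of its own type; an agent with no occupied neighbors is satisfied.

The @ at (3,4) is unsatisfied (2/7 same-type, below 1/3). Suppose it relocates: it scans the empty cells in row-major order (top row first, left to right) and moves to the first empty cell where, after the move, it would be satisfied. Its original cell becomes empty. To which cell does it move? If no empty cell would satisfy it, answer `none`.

Vacating (3,4). Empty cells in order:
  (1,1): 1/1 same-type → satisfied — stop here.

(1,1)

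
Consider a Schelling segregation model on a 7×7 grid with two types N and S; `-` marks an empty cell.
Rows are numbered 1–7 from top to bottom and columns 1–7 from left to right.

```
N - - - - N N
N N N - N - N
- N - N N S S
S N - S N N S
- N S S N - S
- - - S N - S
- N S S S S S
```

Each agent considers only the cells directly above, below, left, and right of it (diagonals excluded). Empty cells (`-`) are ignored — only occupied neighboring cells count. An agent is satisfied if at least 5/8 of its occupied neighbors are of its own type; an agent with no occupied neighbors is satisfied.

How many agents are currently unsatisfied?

(1,1)N 1/1 ok
(1,6)N 1/1 ok
(1,7)N 2/2 ok
(2,1)N 2/2 ok
(2,2)N 3/3 ok
(2,3)N 1/1 ok
(2,5)N 1/1 ok
(2,7)N 1/2 unhappy
(3,2)N 2/2 ok
(3,4)N 1/2 unhappy
(3,5)N 3/4 ok
(3,6)S 1/3 unhappy
(3,7)S 2/3 ok
(4,1)S 0/1 unhappy
(4,2)N 2/3 ok
(4,4)S 1/3 unhappy
(4,5)N 3/4 ok
(4,6)N 1/3 unhappy
(4,7)S 2/3 ok
(5,2)N 1/2 unhappy
(5,3)S 1/2 unhappy
(5,4)S 3/4 ok
(5,5)N 2/3 ok
(5,7)S 2/2 ok
(6,4)S 2/3 ok
(6,5)N 1/3 unhappy
(6,7)S 2/2 ok
(7,2)N 0/1 unhappy
(7,3)S 1/2 unhappy
(7,4)S 3/3 ok
(7,5)S 2/3 ok
(7,6)S 2/2 ok
(7,7)S 2/2 ok
Unsatisfied: (2,7), (3,4), (3,6), (4,1), (4,4), (4,6), (5,2), (5,3), (6,5), (7,2), (7,3) — 11 in total.

11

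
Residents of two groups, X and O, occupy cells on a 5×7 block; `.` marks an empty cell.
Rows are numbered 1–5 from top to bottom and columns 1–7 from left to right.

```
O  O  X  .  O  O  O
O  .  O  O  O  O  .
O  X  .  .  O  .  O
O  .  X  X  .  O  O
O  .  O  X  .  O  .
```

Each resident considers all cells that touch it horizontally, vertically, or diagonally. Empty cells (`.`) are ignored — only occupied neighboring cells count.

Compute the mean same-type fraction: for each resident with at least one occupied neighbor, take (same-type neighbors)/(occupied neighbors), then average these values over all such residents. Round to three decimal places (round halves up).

(1,1)O 2/2
(1,2)O 3/4
(1,3)X 0/3
(1,5)O 4/4
(1,6)O 4/4
(1,7)O 2/2
(2,1)O 3/4
(2,3)O 2/4
(2,4)O 4/5
(2,5)O 5/5
(2,6)O 6/6
(3,1)O 2/3
(3,2)X 1/5
(3,5)O 4/5
(3,7)O 3/3
(4,1)O 2/3
(4,3)X 3/4
(4,4)X 2/4
(4,6)O 4/4
(4,7)O 3/3
(5,1)O 1/1
(5,3)O 0/3
(5,4)X 2/3
(5,6)O 2/2
Sum over 24 residents: 2/2 + 3/4 + 0/3 + 4/4 + 4/4 + 2/2 + 3/4 + 2/4 + 4/5 + 5/5 + 6/6 + 2/3 + 1/5 + 4/5 + 3/3 + 2/3 + 3/4 + 2/4 + 4/4 + 3/3 + 1/1 + 0/3 + 2/3 + 2/2 = 361/20; mean = 361/20 ÷ 24 = 361/480 = 0.752083… → 0.752.

0.752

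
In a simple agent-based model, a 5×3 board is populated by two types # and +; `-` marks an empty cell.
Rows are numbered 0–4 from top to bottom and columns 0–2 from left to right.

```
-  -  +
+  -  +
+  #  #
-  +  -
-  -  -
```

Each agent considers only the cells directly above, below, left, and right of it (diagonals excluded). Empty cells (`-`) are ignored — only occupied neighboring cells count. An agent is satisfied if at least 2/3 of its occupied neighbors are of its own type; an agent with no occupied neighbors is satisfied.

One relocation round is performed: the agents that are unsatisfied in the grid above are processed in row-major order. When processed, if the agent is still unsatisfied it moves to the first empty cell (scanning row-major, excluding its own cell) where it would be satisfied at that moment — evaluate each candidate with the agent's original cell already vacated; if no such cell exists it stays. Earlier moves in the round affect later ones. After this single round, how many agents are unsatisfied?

Initially unsatisfied (in order): (1,2), (2,0), (2,1), (2,2), (3,1).
  (1,2) → (0,0).
  (2,0) → (0,1).
  (2,1) → (4,0).
  (2,2): now satisfied by earlier moves; stays.
  (3,1): now satisfied by earlier moves; stays.
Resulting grid:
+ + +
+ - -
- - #
- + -
# - -
All satisfied now.

0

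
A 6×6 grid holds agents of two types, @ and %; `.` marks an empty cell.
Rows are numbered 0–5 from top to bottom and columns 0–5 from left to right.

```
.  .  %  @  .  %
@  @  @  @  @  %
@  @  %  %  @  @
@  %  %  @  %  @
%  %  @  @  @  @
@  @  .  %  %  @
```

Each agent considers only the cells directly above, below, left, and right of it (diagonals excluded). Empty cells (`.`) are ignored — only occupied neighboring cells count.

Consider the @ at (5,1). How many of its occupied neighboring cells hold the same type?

Occupied neighbors of (5,1): (4,1)=%, (5,0)=@.
Same type (@): 1 of 2.

1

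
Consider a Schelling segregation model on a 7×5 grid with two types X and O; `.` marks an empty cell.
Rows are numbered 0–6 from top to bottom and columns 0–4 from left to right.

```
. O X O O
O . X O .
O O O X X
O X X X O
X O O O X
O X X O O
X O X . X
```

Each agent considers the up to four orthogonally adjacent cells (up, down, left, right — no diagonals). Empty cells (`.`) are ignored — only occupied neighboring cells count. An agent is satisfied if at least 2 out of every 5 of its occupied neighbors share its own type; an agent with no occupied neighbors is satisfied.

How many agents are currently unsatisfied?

17

(0,1)O 0/1 not
(0,2)X 1/3 not
(0,3)O 2/3 satisfied
(0,4)O 1/1 satisfied
(1,0)O 1/1 satisfied
(1,2)X 1/3 not
(1,3)O 1/3 not
(2,0)O 3/3 satisfied
(2,1)O 2/3 satisfied
(2,2)O 1/4 not
(2,3)X 2/4 satisfied
(2,4)X 1/2 satisfied
(3,0)O 1/3 not
(3,1)X 1/4 not
(3,2)X 2/4 satisfied
(3,3)X 2/4 satisfied
(3,4)O 0/3 not
(4,0)X 0/3 not
(4,1)O 1/4 not
(4,2)O 2/4 satisfied
(4,3)O 2/4 satisfied
(4,4)X 0/3 not
(5,0)O 0/3 not
(5,1)X 1/4 not
(5,2)X 2/4 satisfied
(5,3)O 2/3 satisfied
(5,4)O 1/3 not
(6,0)X 0/2 not
(6,1)O 0/3 not
(6,2)X 1/2 satisfied
(6,4)X 0/1 not
Unsatisfied: (0,1), (0,2), (1,2), (1,3), (2,2), (3,0), (3,1), (3,4), (4,0), (4,1), (4,4), (5,0), (5,1), (5,4), (6,0), (6,1), (6,4) — 17 in total.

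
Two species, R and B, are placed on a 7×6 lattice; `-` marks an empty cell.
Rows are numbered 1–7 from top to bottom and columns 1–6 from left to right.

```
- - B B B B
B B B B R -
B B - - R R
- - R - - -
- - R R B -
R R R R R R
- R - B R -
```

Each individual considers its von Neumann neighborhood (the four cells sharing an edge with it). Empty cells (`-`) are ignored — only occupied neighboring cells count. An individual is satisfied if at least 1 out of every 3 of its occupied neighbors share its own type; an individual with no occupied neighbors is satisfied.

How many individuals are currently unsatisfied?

2

(1,3)B 2/2 satisfied
(1,4)B 3/3 satisfied
(1,5)B 2/3 satisfied
(1,6)B 1/1 satisfied
(2,1)B 2/2 satisfied
(2,2)B 3/3 satisfied
(2,3)B 3/3 satisfied
(2,4)B 2/3 satisfied
(2,5)R 1/3 satisfied
(3,1)B 2/2 satisfied
(3,2)B 2/2 satisfied
(3,5)R 2/2 satisfied
(3,6)R 1/1 satisfied
(4,3)R 1/1 satisfied
(5,3)R 3/3 satisfied
(5,4)R 2/3 satisfied
(5,5)B 0/2 not
(6,1)R 1/1 satisfied
(6,2)R 3/3 satisfied
(6,3)R 3/3 satisfied
(6,4)R 3/4 satisfied
(6,5)R 3/4 satisfied
(6,6)R 1/1 satisfied
(7,2)R 1/1 satisfied
(7,4)B 0/2 not
(7,5)R 1/2 satisfied
Unsatisfied: (5,5), (7,4) — 2 in total.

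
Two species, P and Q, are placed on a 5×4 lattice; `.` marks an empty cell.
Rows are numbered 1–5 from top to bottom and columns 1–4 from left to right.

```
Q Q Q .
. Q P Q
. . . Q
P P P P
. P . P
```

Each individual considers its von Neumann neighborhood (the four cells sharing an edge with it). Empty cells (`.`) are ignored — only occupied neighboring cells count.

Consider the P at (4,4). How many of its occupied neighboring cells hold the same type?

Occupied neighbors of (4,4): (3,4)=Q, (5,4)=P, (4,3)=P.
Same type (P): 2 of 3.

2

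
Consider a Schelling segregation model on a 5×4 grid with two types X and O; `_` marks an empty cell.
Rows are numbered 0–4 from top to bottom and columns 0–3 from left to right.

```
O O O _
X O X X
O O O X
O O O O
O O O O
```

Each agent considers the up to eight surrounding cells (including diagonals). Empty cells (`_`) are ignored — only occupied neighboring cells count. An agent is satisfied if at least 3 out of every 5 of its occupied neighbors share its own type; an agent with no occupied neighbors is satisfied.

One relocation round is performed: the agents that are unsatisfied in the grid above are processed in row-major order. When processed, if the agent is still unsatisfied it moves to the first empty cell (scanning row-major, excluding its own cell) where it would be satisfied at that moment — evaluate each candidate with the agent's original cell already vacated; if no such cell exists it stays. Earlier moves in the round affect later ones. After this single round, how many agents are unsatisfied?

3

Initially unsatisfied (in order): (0,2), (1,0), (1,2), (1,3), (2,3).
  (0,2): no empty cell satisfies it; stays.
  (1,0) → (0,3).
  (1,2): no empty cell satisfies it; stays.
  (1,3): now satisfied by earlier moves; stays.
  (2,3): no empty cell satisfies it; stays.
Resulting grid:
O O O X
_ O X X
O O O X
O O O O
O O O O
Unsatisfied now: (0,2), (1,2), (2,3).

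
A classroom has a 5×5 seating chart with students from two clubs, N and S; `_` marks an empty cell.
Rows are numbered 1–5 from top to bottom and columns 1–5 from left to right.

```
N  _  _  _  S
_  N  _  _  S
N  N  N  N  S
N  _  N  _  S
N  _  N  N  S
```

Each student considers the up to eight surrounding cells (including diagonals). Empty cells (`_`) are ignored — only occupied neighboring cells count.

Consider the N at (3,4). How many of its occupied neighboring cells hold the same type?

Occupied neighbors of (3,4): (2,5)=S, (3,3)=N, (3,5)=S, (4,3)=N, (4,5)=S.
Same type (N): 2 of 5.

2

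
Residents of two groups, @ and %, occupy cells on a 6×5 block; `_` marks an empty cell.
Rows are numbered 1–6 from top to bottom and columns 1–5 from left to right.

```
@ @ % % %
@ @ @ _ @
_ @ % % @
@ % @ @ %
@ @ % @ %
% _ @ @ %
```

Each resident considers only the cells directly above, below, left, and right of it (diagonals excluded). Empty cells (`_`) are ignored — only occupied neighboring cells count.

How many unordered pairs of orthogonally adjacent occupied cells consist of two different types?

21

Scan each occupied cell's neighbors to the right and below so each pair is counted once.
Row 1: @(1,1)–@(1,2)= @(1,1)–@(2,1)= @(1,2)–%(1,3)≠ @(1,2)–@(2,2)= %(1,3)–%(1,4)= %(1,3)–@(2,3)≠ %(1,4)–%(1,5)= %(1,5)–@(2,5)≠  → 3/8 unlike.
Row 2: @(2,1)–@(2,2)= @(2,2)–@(2,3)= @(2,2)–@(3,2)= @(2,3)–%(3,3)≠ @(2,5)–@(3,5)=  → 1/5 unlike.
Row 3: @(3,2)–%(3,3)≠ @(3,2)–%(4,2)≠ %(3,3)–%(3,4)= %(3,3)–@(4,3)≠ %(3,4)–@(3,5)≠ %(3,4)–@(4,4)≠ @(3,5)–%(4,5)≠  → 6/7 unlike.
Row 4: @(4,1)–%(4,2)≠ @(4,1)–@(5,1)= %(4,2)–@(4,3)≠ %(4,2)–@(5,2)≠ @(4,3)–@(4,4)= @(4,3)–%(5,3)≠ @(4,4)–%(4,5)≠ @(4,4)–@(5,4)= %(4,5)–%(5,5)=  → 5/9 unlike.
Row 5: @(5,1)–@(5,2)= @(5,1)–%(6,1)≠ @(5,2)–%(5,3)≠ %(5,3)–@(5,4)≠ %(5,3)–@(6,3)≠ @(5,4)–%(5,5)≠ @(5,4)–@(6,4)= %(5,5)–%(6,5)=  → 5/8 unlike.
Row 6: @(6,3)–@(6,4)= @(6,4)–%(6,5)≠  → 1/2 unlike.
Total adjacent occupied pairs: 39; unlike-type pairs: 21.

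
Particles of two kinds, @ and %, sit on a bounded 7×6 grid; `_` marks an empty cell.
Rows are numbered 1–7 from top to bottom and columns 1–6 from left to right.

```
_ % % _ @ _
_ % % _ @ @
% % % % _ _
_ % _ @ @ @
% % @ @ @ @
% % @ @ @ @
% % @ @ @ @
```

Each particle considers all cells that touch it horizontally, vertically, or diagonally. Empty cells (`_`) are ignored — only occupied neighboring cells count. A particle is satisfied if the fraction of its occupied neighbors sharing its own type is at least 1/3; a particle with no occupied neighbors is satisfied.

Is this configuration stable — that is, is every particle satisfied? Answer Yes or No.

(1,2)% 3/3 satisfied
(1,3)% 3/3 satisfied
(1,5)@ 2/2 satisfied
(2,2)% 6/6 satisfied
(2,3)% 6/6 satisfied
(2,5)@ 2/3 satisfied
(2,6)@ 2/2 satisfied
(3,1)% 3/3 satisfied
(3,2)% 5/5 satisfied
(3,3)% 5/6 satisfied
(3,4)% 2/5 satisfied
(4,2)% 5/6 satisfied
(4,4)@ 4/6 satisfied
(4,5)@ 5/6 satisfied
(4,6)@ 3/3 satisfied
(5,1)% 4/4 satisfied
(5,2)% 4/6 satisfied
(5,3)@ 4/7 satisfied
(5,4)@ 7/7 satisfied
(5,5)@ 8/8 satisfied
(5,6)@ 5/5 satisfied
(6,1)% 5/5 satisfied
(6,2)% 5/8 satisfied
(6,3)@ 5/8 satisfied
(6,4)@ 8/8 satisfied
(6,5)@ 8/8 satisfied
(6,6)@ 5/5 satisfied
(7,1)% 3/3 satisfied
(7,2)% 3/5 satisfied
(7,3)@ 3/5 satisfied
(7,4)@ 5/5 satisfied
(7,5)@ 5/5 satisfied
(7,6)@ 3/3 satisfied
All meet the threshold, so the configuration is stable.

Yes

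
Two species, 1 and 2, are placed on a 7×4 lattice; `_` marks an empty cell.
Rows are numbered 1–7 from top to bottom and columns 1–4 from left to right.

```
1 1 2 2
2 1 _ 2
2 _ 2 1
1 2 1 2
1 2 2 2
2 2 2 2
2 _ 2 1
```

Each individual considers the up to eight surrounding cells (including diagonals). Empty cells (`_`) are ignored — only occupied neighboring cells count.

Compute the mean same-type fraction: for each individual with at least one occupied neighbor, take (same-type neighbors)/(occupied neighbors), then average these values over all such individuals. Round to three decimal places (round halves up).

Row 1: (1,1)1 2/3 · (1,2)1 2/4 · (1,3)2 2/4 · (1,4)2 2/2
Row 2: (2,1)2 1/4 · (2,2)1 2/6 · (2,4)2 3/4
Row 3: (3,1)2 2/4 · (3,3)2 3/6 · (3,4)1 1/4
Row 4: (4,1)1 1/4 · (4,2)2 4/7 · (4,3)1 1/7 · (4,4)2 3/5
Row 5: (5,1)1 1/5 · (5,2)2 5/8 · (5,3)2 7/8 · (5,4)2 4/5
Row 6: (6,1)2 3/4 · (6,2)2 6/7 · (6,3)2 6/7 · (6,4)2 4/5
Row 7: (7,1)2 2/2 · (7,3)2 3/4 · (7,4)1 0/3
Sum over 25 individuals: 2/3 + 2/4 + 2/4 + 2/2 + 1/4 + 2/6 + 3/4 + 2/4 + 3/6 + 1/4 + 1/4 + 4/7 + 1/7 + 3/5 + 1/5 + 5/8 + 7/8 + 4/5 + 3/4 + 6/7 + 6/7 + 4/5 + 2/2 + 3/4 + 0/3 = 1003/70; mean = 1003/70 ÷ 25 = 1003/1750 = 0.573142… → 0.573.

0.573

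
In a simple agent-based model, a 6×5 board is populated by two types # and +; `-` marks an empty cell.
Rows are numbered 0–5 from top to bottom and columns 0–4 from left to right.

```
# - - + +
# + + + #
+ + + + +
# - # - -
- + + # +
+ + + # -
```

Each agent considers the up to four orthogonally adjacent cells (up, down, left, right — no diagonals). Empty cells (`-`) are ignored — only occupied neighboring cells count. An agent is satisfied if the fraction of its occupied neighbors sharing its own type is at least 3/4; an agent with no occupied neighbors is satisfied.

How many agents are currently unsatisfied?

(0,0)# 1/1 ✓
(0,3)+ 2/2 ✓
(0,4)+ 1/2 ✗
(1,0)# 1/3 ✗
(1,1)+ 2/3 ✗
(1,2)+ 3/3 ✓
(1,3)+ 3/4 ✓
(1,4)# 0/3 ✗
(2,0)+ 1/3 ✗
(2,1)+ 3/3 ✓
(2,2)+ 3/4 ✓
(2,3)+ 3/3 ✓
(2,4)+ 1/2 ✗
(3,0)# 0/1 ✗
(3,2)# 0/2 ✗
(4,1)+ 2/2 ✓
(4,2)+ 2/4 ✗
(4,3)# 1/3 ✗
(4,4)+ 0/1 ✗
(5,0)+ 1/1 ✓
(5,1)+ 3/3 ✓
(5,2)+ 2/3 ✗
(5,3)# 1/2 ✗
Unsatisfied: (0,4), (1,0), (1,1), (1,4), (2,0), (2,4), (3,0), (3,2), (4,2), (4,3), (4,4), (5,2), (5,3) — 13 in total.

13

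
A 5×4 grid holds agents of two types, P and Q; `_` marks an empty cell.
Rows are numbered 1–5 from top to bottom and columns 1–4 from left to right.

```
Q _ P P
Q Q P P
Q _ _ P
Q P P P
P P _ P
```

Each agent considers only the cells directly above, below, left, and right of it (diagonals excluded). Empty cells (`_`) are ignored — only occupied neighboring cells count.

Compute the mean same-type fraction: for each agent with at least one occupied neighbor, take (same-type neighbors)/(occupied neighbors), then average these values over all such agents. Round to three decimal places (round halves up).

0.854

Row 1: (1,1)Q 1/1 · (1,3)P 2/2 · (1,4)P 2/2
Row 2: (2,1)Q 3/3 · (2,2)Q 1/2 · (2,3)P 2/3 · (2,4)P 3/3
Row 3: (3,1)Q 2/2 · (3,4)P 2/2
Row 4: (4,1)Q 1/3 · (4,2)P 2/3 · (4,3)P 2/2 · (4,4)P 3/3
Row 5: (5,1)P 1/2 · (5,2)P 2/2 · (5,4)P 1/1
Sum over 16 agents: 1/1 + 2/2 + 2/2 + 3/3 + 1/2 + 2/3 + 3/3 + 2/2 + 2/2 + 1/3 + 2/3 + 2/2 + 3/3 + 1/2 + 2/2 + 1/1 = 41/3; mean = 41/3 ÷ 16 = 41/48 = 0.854166… → 0.854.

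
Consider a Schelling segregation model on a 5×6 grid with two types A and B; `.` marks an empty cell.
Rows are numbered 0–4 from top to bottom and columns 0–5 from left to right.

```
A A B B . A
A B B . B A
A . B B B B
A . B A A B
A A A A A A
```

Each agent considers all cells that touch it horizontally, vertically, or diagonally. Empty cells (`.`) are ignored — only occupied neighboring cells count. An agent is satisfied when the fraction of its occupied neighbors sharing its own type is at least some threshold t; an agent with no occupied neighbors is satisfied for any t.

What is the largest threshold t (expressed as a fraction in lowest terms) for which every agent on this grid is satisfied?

Row 0: (0,0)A 2/3 · (0,1)A 2/5 · (0,2)B 3/4 · (0,3)B 3/3 · (0,5)A 1/2
Row 1: (1,0)A 3/4 · (1,1)B 3/7 · (1,2)B 5/6 · (1,4)B 4/6 · (1,5)A 1/4
Row 2: (2,0)A 2/3 · (2,2)B 4/5 · (2,3)B 5/7 · (2,4)B 4/7 · (2,5)B 3/5
Row 3: (3,0)A 3/3 · (3,2)B 2/6 · (3,3)A 4/8 · (3,4)A 4/8 · (3,5)B 2/5
Row 4: (4,0)A 2/2 · (4,1)A 3/4 · (4,2)A 3/4 · (4,3)A 4/5 · (4,4)A 4/5 · (4,5)A 2/3
The smallest same-type fraction is 1/4 at (1,5), which reduces to 1/4. Any threshold above that leaves this agent unsatisfied.

1/4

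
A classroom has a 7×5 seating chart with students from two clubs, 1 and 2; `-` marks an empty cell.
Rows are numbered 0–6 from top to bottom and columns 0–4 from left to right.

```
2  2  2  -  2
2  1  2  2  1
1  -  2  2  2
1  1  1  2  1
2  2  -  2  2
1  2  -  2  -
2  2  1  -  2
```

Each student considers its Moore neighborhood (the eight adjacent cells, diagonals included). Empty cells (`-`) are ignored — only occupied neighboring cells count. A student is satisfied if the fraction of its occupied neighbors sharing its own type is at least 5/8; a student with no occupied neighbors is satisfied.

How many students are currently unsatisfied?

16

Row 0: (0,0)2 2/3 ok · (0,1)2 4/5 ok · (0,2)2 3/4 ok · (0,4)2 1/2 unhappy
Row 1: (1,0)2 2/4 unhappy · (1,1)1 1/7 unhappy · (1,2)2 5/6 ok · (1,3)2 6/7 ok · (1,4)1 0/4 unhappy
Row 2: (2,0)1 3/4 ok · (2,2)2 4/7 unhappy · (2,3)2 5/8 ok · (2,4)2 3/5 unhappy
Row 3: (3,0)1 2/4 unhappy · (3,1)1 3/6 unhappy · (3,2)1 1/6 unhappy · (3,3)2 5/7 ok · (3,4)1 0/5 unhappy
Row 4: (4,0)2 2/5 unhappy · (4,1)2 2/6 unhappy · (4,3)2 3/5 unhappy · (4,4)2 3/4 ok
Row 5: (5,0)1 0/5 unhappy · (5,1)2 4/6 ok · (5,3)2 3/4 ok
Row 6: (6,0)2 2/3 ok · (6,1)2 2/4 unhappy · (6,2)1 0/3 unhappy · (6,4)2 1/1 ok
Unsatisfied: (0,4), (1,0), (1,1), (1,4), (2,2), (2,4), (3,0), (3,1), (3,2), (3,4), (4,0), (4,1), (4,3), (5,0), (6,1), (6,2) — 16 in total.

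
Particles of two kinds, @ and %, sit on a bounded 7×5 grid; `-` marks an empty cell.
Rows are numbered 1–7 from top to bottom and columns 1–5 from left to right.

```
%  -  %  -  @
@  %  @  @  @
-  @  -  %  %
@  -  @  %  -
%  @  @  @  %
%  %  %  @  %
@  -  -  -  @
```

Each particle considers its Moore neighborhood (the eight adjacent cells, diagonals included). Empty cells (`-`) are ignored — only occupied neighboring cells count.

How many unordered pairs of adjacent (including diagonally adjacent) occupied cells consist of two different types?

Scan each occupied cell's neighbors to the right and below (and the two forward diagonals) so each pair is counted once.
Row 1: %(1,1)–@(2,1)≠ %(1,1)–%(2,2)= %(1,3)–@(2,3)≠ %(1,3)–@(2,4)≠ %(1,3)–%(2,2)= @(1,5)–@(2,5)= @(1,5)–@(2,4)=  → 3/7 unlike.
Row 2: @(2,1)–%(2,2)≠ @(2,1)–@(3,2)= %(2,2)–@(2,3)≠ %(2,2)–@(3,2)≠ @(2,3)–@(2,4)= @(2,3)–%(3,4)≠ @(2,3)–@(3,2)= @(2,4)–@(2,5)= @(2,4)–%(3,4)≠ @(2,4)–%(3,5)≠ @(2,5)–%(3,5)≠ @(2,5)–%(3,4)≠  → 8/12 unlike.
Row 3: @(3,2)–@(4,3)= @(3,2)–@(4,1)= %(3,4)–%(3,5)= %(3,4)–%(4,4)= %(3,4)–@(4,3)≠ %(3,5)–%(4,4)=  → 1/6 unlike.
Row 4: @(4,1)–%(5,1)≠ @(4,1)–@(5,2)= @(4,3)–%(4,4)≠ @(4,3)–@(5,3)= @(4,3)–@(5,4)= @(4,3)–@(5,2)= %(4,4)–@(5,4)≠ %(4,4)–%(5,5)= %(4,4)–@(5,3)≠  → 4/9 unlike.
Row 5: %(5,1)–@(5,2)≠ %(5,1)–%(6,1)= %(5,1)–%(6,2)= @(5,2)–@(5,3)= @(5,2)–%(6,2)≠ @(5,2)–%(6,3)≠ @(5,2)–%(6,1)≠ @(5,3)–@(5,4)= @(5,3)–%(6,3)≠ @(5,3)–@(6,4)= @(5,3)–%(6,2)≠ @(5,4)–%(5,5)≠ @(5,4)–@(6,4)= @(5,4)–%(6,5)≠ @(5,4)–%(6,3)≠ %(5,5)–%(6,5)= %(5,5)–@(6,4)≠  → 10/17 unlike.
Row 6: %(6,1)–%(6,2)= %(6,1)–@(7,1)≠ %(6,2)–%(6,3)= %(6,2)–@(7,1)≠ %(6,3)–@(6,4)≠ @(6,4)–%(6,5)≠ @(6,4)–@(7,5)= %(6,5)–@(7,5)≠  → 5/8 unlike.
Total adjacent occupied pairs: 59; unlike-type pairs: 31.

31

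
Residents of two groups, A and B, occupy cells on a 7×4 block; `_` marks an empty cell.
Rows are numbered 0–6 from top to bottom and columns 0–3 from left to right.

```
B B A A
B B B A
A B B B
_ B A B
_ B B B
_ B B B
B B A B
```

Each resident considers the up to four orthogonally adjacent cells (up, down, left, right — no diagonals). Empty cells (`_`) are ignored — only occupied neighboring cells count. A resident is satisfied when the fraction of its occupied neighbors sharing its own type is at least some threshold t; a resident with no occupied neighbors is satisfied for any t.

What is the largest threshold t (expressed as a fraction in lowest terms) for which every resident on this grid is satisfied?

Row 0: (0,0)B 2/2 · (0,1)B 2/3 · (0,2)A 1/3 · (0,3)A 2/2
Row 1: (1,0)B 2/3 · (1,1)B 4/4 · (1,2)B 2/4 · (1,3)A 1/3
Row 2: (2,0)A 0/2 · (2,1)B 3/4 · (2,2)B 3/4 · (2,3)B 2/3
Row 3: (3,1)B 2/3 · (3,2)A 0/4 · (3,3)B 2/3
Row 4: (4,1)B 3/3 · (4,2)B 3/4 · (4,3)B 3/3
Row 5: (5,1)B 3/3 · (5,2)B 3/4 · (5,3)B 3/3
Row 6: (6,0)B 1/1 · (6,1)B 2/3 · (6,2)A 0/3 · (6,3)B 1/2
The smallest same-type fraction is 0/2 at (2,0), which reduces to 0/1. Any threshold above that leaves this resident unsatisfied.

0/1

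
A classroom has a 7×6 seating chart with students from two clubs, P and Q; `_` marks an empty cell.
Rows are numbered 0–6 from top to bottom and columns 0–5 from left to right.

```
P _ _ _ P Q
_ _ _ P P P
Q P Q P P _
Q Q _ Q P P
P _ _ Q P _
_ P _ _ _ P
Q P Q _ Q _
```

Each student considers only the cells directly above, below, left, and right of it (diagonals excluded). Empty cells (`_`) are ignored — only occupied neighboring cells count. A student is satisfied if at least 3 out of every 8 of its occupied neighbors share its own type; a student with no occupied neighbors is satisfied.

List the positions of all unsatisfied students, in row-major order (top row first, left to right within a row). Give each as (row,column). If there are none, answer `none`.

(0,5), (2,1), (2,2), (3,3), (4,0), (6,0), (6,1), (6,2)

(0,0)P 0/0 satisfied
(0,4)P 1/2 satisfied
(0,5)Q 0/2 not
(1,3)P 2/2 satisfied
(1,4)P 4/4 satisfied
(1,5)P 1/2 satisfied
(2,0)Q 1/2 satisfied
(2,1)P 0/3 not
(2,2)Q 0/2 not
(2,3)P 2/4 satisfied
(2,4)P 3/3 satisfied
(3,0)Q 2/3 satisfied
(3,1)Q 1/2 satisfied
(3,3)Q 1/3 not
(3,4)P 3/4 satisfied
(3,5)P 1/1 satisfied
(4,0)P 0/1 not
(4,3)Q 1/2 satisfied
(4,4)P 1/2 satisfied
(5,1)P 1/1 satisfied
(5,5)P 0/0 satisfied
(6,0)Q 0/1 not
(6,1)P 1/3 not
(6,2)Q 0/1 not
(6,4)Q 0/0 satisfied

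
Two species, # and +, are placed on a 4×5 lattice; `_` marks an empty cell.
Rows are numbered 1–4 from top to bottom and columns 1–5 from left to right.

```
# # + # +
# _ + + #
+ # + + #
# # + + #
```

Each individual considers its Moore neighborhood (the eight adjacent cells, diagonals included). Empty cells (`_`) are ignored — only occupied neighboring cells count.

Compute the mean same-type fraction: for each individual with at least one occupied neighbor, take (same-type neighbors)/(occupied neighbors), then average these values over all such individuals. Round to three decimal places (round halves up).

0.508

Row 1: (1,1)# 2/2 · (1,2)# 2/4 · (1,3)+ 2/4 · (1,4)# 1/5 · (1,5)+ 1/3
Row 2: (2,1)# 3/4 · (2,3)+ 4/7 · (2,4)+ 5/8 · (2,5)# 2/5
Row 3: (3,1)+ 0/4 · (3,2)# 3/7 · (3,3)+ 5/7 · (3,4)+ 5/8 · (3,5)# 2/5
Row 4: (4,1)# 2/3 · (4,2)# 2/5 · (4,3)+ 3/5 · (4,4)+ 3/5 · (4,5)# 1/3
Sum over 19 individuals: 2/2 + 2/4 + 2/4 + 1/5 + 1/3 + 3/4 + 4/7 + 5/8 + 2/5 + 0/4 + 3/7 + 5/7 + 5/8 + 2/5 + 2/3 + 2/5 + 3/5 + 3/5 + 1/3 = 1013/105; mean = 1013/105 ÷ 19 = 1013/1995 = 0.507769… → 0.508.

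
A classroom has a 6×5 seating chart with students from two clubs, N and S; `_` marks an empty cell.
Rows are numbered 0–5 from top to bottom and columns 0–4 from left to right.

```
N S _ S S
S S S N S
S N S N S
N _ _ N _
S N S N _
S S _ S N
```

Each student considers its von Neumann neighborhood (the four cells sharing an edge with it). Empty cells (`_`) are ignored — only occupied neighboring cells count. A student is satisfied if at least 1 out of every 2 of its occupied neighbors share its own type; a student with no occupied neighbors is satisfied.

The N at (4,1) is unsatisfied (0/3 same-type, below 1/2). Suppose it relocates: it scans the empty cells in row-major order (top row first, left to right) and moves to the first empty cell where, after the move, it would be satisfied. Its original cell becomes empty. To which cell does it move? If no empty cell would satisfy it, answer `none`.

(3,1)

Vacating (4,1). Empty cells in order:
  (0,2): 0/3 same-type → still unsatisfied.
  (3,1): 2/2 same-type → satisfied — stop here.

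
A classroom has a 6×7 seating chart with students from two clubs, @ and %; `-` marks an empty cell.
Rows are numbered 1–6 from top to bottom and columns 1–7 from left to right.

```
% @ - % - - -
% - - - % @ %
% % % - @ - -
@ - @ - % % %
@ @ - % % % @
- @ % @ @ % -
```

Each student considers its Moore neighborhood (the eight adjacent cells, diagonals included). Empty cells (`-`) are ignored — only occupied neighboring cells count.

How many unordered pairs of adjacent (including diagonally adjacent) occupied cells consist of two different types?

Scan each occupied cell's neighbors to the right and below (and the two forward diagonals) so each pair is counted once.
From row 1: 2 unlike of 4 pairs (running 2/4).
From row 2: 3 unlike of 6 pairs (running 5/10).
From row 3: 6 unlike of 8 pairs (running 11/18).
From row 4: 3 unlike of 14 pairs (running 14/32).
From row 5: 8 unlike of 16 pairs (running 22/48).
From row 6: 3 unlike of 4 pairs (running 25/52).
Total adjacent occupied pairs: 52; unlike-type pairs: 25.

25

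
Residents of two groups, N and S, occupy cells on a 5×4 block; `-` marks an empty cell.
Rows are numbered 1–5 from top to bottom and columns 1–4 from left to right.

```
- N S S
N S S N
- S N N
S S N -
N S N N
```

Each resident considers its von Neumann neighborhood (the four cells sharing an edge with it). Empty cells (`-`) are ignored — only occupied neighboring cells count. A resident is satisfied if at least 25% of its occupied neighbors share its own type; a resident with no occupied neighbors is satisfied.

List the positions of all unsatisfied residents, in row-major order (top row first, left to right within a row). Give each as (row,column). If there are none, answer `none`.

Row 1: (1,2)N 0/2 not · (1,3)S 2/3 satisfied · (1,4)S 1/2 satisfied
Row 2: (2,1)N 0/1 not · (2,2)S 2/4 satisfied · (2,3)S 2/4 satisfied · (2,4)N 1/3 satisfied
Row 3: (3,2)S 2/3 satisfied · (3,3)N 2/4 satisfied · (3,4)N 2/2 satisfied
Row 4: (4,1)S 1/2 satisfied · (4,2)S 3/4 satisfied · (4,3)N 2/3 satisfied
Row 5: (5,1)N 0/2 not · (5,2)S 1/3 satisfied · (5,3)N 2/3 satisfied · (5,4)N 1/1 satisfied

(1,2), (2,1), (5,1)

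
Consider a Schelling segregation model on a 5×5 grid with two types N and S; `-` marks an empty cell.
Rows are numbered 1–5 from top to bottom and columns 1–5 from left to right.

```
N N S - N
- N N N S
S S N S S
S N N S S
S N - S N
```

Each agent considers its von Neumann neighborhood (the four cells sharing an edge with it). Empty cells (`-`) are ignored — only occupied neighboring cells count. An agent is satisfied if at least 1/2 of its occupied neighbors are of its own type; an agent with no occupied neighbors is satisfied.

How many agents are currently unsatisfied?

6

Row 1: (1,1)N 1/1 ✓ · (1,2)N 2/3 ✓ · (1,3)S 0/2 ✗ · (1,5)N 0/1 ✗
Row 2: (2,2)N 2/3 ✓ · (2,3)N 3/4 ✓ · (2,4)N 1/3 ✗ · (2,5)S 1/3 ✗
Row 3: (3,1)S 2/2 ✓ · (3,2)S 1/4 ✗ · (3,3)N 2/4 ✓ · (3,4)S 2/4 ✓ · (3,5)S 3/3 ✓
Row 4: (4,1)S 2/3 ✓ · (4,2)N 2/4 ✓ · (4,3)N 2/3 ✓ · (4,4)S 3/4 ✓ · (4,5)S 2/3 ✓
Row 5: (5,1)S 1/2 ✓ · (5,2)N 1/2 ✓ · (5,4)S 1/2 ✓ · (5,5)N 0/2 ✗
Unsatisfied: (1,3), (1,5), (2,4), (2,5), (3,2), (5,5) — 6 in total.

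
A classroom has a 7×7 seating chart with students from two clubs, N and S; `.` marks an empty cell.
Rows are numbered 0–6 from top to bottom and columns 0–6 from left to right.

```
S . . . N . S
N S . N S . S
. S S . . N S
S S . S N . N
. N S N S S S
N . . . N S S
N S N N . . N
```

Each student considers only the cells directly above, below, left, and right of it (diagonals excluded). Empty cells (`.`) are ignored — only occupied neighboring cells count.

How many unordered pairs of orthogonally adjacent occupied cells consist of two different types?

Scan each occupied cell's neighbors to the right and below so each pair is counted once.
Row 0: S(0,0)–N(1,0)≠ N(0,4)–S(1,4)≠ S(0,6)–S(1,6)=  → 2/3 unlike.
Row 1: N(1,0)–S(1,1)≠ S(1,1)–S(2,1)= N(1,3)–S(1,4)≠ S(1,6)–S(2,6)=  → 2/4 unlike.
Row 2: S(2,1)–S(2,2)= S(2,1)–S(3,1)= N(2,5)–S(2,6)≠ S(2,6)–N(3,6)≠  → 2/4 unlike.
Row 3: S(3,0)–S(3,1)= S(3,1)–N(4,1)≠ S(3,3)–N(3,4)≠ S(3,3)–N(4,3)≠ N(3,4)–S(4,4)≠ N(3,6)–S(4,6)≠  → 5/6 unlike.
Row 4: N(4,1)–S(4,2)≠ S(4,2)–N(4,3)≠ N(4,3)–S(4,4)≠ S(4,4)–S(4,5)= S(4,4)–N(5,4)≠ S(4,5)–S(4,6)= S(4,5)–S(5,5)= S(4,6)–S(5,6)=  → 4/8 unlike.
Row 5: N(5,0)–N(6,0)= N(5,4)–S(5,5)≠ S(5,5)–S(5,6)= S(5,6)–N(6,6)≠  → 2/4 unlike.
Row 6: N(6,0)–S(6,1)≠ S(6,1)–N(6,2)≠ N(6,2)–N(6,3)=  → 2/3 unlike.
Total adjacent occupied pairs: 32; unlike-type pairs: 19.

19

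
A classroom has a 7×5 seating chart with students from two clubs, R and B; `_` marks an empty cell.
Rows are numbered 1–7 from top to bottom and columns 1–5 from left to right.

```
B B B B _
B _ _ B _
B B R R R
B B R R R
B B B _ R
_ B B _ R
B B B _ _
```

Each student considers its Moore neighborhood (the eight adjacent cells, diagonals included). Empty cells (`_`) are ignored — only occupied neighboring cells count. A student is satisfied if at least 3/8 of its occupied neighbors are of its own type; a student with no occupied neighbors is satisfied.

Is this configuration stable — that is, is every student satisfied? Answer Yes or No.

(1,1)B 2/2 satisfied
(1,2)B 3/3 satisfied
(1,3)B 3/3 satisfied
(1,4)B 2/2 satisfied
(2,1)B 4/4 satisfied
(2,4)B 2/5 satisfied
(3,1)B 4/4 satisfied
(3,2)B 4/6 satisfied
(3,3)R 3/6 satisfied
(3,4)R 5/6 satisfied
(3,5)R 3/4 satisfied
(4,1)B 5/5 satisfied
(4,2)B 6/8 satisfied
(4,3)R 3/7 satisfied
(4,4)R 6/7 satisfied
(4,5)R 4/4 satisfied
(5,1)B 4/4 satisfied
(5,2)B 6/7 satisfied
(5,3)B 4/6 satisfied
(5,5)R 3/3 satisfied
(6,2)B 7/7 satisfied
(6,3)B 5/5 satisfied
(6,5)R 1/1 satisfied
(7,1)B 2/2 satisfied
(7,2)B 4/4 satisfied
(7,3)B 3/3 satisfied
All meet the threshold, so the configuration is stable.

Yes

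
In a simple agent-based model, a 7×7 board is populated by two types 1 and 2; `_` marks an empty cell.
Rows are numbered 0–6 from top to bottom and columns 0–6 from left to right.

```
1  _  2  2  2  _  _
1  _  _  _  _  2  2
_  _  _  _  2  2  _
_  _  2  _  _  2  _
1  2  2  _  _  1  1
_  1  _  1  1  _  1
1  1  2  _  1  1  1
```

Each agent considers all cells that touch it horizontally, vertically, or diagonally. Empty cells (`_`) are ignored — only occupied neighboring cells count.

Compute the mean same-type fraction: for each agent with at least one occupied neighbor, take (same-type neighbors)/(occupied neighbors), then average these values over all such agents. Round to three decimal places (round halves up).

0.811

Row 0: (0,0)1 1/1 · (0,2)2 1/1 · (0,3)2 2/2 · (0,4)2 2/2
Row 1: (1,0)1 1/1 · (1,5)2 4/4 · (1,6)2 2/2
Row 2: (2,4)2 3/3 · (2,5)2 4/4
Row 3: (3,2)2 2/2 · (3,5)2 2/4
Row 4: (4,0)1 1/2 · (4,1)2 2/4 · (4,2)2 2/4 · (4,5)1 3/4 · (4,6)1 2/3
Row 5: (5,1)1 3/6 · (5,3)1 2/4 · (5,4)1 4/4 · (5,6)1 4/4
Row 6: (6,0)1 2/2 · (6,1)1 2/3 · (6,2)2 0/3 · (6,4)1 3/3 · (6,5)1 4/4 · (6,6)1 2/2
Sum over 26 agents: 1/1 + 1/1 + 2/2 + 2/2 + 1/1 + 4/4 + 2/2 + 3/3 + 4/4 + 2/2 + 2/4 + 1/2 + 2/4 + 2/4 + 3/4 + 2/3 + 3/6 + 2/4 + 4/4 + 4/4 + 2/2 + 2/3 + 0/3 + 3/3 + 4/4 + 2/2 = 253/12; mean = 253/12 ÷ 26 = 253/312 = 0.810897… → 0.811.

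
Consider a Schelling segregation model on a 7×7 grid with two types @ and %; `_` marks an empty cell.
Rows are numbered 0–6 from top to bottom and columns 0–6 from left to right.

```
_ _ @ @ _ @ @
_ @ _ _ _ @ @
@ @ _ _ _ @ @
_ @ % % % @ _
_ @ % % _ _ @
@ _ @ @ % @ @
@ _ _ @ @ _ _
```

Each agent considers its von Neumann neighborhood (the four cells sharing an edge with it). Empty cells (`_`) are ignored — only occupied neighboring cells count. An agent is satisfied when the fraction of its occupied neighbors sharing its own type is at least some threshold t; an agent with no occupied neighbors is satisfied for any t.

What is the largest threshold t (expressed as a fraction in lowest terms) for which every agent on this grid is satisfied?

0/1

(0,2)@ 1/1
(0,3)@ 1/1
(0,5)@ 2/2
(0,6)@ 2/2
(1,1)@ 1/1
(1,5)@ 3/3
(1,6)@ 3/3
(2,0)@ 1/1
(2,1)@ 3/3
(2,5)@ 3/3
(2,6)@ 2/2
(3,1)@ 2/3
(3,2)% 2/3
(3,3)% 3/3
(3,4)% 1/2
(3,5)@ 1/2
(4,1)@ 1/2
(4,2)% 2/4
(4,3)% 2/3
(4,6)@ 1/1
(5,0)@ 1/1
(5,2)@ 1/2
(5,3)@ 2/4
(5,4)% 0/3
(5,5)@ 1/2
(5,6)@ 2/2
(6,0)@ 1/1
(6,3)@ 2/2
(6,4)@ 1/2
The smallest same-type fraction is 0/3 at (5,4), which reduces to 0/1. Any threshold above that leaves this agent unsatisfied.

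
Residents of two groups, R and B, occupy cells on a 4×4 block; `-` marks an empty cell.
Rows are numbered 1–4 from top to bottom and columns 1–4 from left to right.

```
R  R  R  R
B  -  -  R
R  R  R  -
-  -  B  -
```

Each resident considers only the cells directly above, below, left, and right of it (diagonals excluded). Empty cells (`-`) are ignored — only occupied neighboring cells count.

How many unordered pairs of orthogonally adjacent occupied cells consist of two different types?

3

Scan each occupied cell's neighbors to the right and below so each pair is counted once.
From row 1: 1 unlike of 5 pairs (running 1/5).
From row 2: 1 unlike of 1 pairs (running 2/6).
From row 3: 1 unlike of 3 pairs (running 3/9).
Total adjacent occupied pairs: 9; unlike-type pairs: 3.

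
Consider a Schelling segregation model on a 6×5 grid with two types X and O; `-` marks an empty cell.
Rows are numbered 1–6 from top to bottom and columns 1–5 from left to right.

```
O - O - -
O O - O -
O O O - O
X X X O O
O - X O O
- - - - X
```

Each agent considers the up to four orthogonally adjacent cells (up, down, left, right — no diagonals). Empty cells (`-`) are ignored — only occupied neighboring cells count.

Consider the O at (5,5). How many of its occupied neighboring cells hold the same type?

2

Occupied neighbors of (5,5): (4,5)=O, (6,5)=X, (5,4)=O.
Same type (O): 2 of 3.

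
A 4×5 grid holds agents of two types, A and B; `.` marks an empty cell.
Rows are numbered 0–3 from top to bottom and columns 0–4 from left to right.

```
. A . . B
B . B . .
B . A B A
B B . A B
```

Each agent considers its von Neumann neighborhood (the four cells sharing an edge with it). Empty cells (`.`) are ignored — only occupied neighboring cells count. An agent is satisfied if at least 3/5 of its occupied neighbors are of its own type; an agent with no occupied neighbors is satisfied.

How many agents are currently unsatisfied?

6

(0,1)A 0/0 ok
(0,4)B 0/0 ok
(1,0)B 1/1 ok
(1,2)B 0/1 unhappy
(2,0)B 2/2 ok
(2,2)A 0/2 unhappy
(2,3)B 0/3 unhappy
(2,4)A 0/2 unhappy
(3,0)B 2/2 ok
(3,1)B 1/1 ok
(3,3)A 0/2 unhappy
(3,4)B 0/2 unhappy
Unsatisfied: (1,2), (2,2), (2,3), (2,4), (3,3), (3,4) — 6 in total.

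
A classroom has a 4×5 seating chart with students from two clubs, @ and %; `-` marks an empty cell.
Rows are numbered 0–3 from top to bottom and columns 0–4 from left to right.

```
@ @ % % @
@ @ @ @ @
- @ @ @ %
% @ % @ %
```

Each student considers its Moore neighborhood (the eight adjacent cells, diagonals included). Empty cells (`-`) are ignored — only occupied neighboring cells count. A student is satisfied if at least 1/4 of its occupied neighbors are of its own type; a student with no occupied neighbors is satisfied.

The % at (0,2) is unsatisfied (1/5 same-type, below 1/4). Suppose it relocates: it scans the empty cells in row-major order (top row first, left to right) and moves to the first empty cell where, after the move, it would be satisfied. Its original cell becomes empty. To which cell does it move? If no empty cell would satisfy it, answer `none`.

none

Vacating (0,2). Empty cells in order:
  (2,0): 1/5 same-type → still unsatisfied.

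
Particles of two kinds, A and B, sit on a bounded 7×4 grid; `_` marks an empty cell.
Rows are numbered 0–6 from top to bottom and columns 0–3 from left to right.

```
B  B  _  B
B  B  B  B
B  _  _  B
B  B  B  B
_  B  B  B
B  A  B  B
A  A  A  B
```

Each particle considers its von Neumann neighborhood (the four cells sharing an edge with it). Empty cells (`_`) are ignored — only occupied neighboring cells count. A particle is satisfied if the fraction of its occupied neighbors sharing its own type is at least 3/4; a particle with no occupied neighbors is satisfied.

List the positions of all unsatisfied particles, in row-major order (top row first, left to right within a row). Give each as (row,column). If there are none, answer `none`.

(4,1), (5,0), (5,1), (5,2), (6,0), (6,2), (6,3)

(0,0)B 2/2 ✓
(0,1)B 2/2 ✓
(0,3)B 1/1 ✓
(1,0)B 3/3 ✓
(1,1)B 3/3 ✓
(1,2)B 2/2 ✓
(1,3)B 3/3 ✓
(2,0)B 2/2 ✓
(2,3)B 2/2 ✓
(3,0)B 2/2 ✓
(3,1)B 3/3 ✓
(3,2)B 3/3 ✓
(3,3)B 3/3 ✓
(4,1)B 2/3 ✗
(4,2)B 4/4 ✓
(4,3)B 3/3 ✓
(5,0)B 0/2 ✗
(5,1)A 1/4 ✗
(5,2)B 2/4 ✗
(5,3)B 3/3 ✓
(6,0)A 1/2 ✗
(6,1)A 3/3 ✓
(6,2)A 1/3 ✗
(6,3)B 1/2 ✗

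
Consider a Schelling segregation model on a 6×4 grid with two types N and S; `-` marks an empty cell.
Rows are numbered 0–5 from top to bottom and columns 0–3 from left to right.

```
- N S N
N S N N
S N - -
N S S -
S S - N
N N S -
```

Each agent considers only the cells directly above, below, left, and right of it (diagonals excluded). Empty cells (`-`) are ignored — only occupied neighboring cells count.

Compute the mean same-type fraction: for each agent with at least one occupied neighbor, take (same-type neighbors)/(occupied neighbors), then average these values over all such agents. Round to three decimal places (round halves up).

Row 0: (0,1)N 0/2 · (0,2)S 0/3 · (0,3)N 1/2
Row 1: (1,0)N 0/2 · (1,1)S 0/4 · (1,2)N 1/3 · (1,3)N 2/2
Row 2: (2,0)S 0/3 · (2,1)N 0/3
Row 3: (3,0)N 0/3 · (3,1)S 2/4 · (3,2)S 1/1
Row 4: (4,0)S 1/3 · (4,1)S 2/3 · (4,3)N — no occupied neighbors
Row 5: (5,0)N 1/2 · (5,1)N 1/3 · (5,2)S 0/1
Sum over 17 agents: 0/2 + 0/3 + 1/2 + 0/2 + 0/4 + 1/3 + 2/2 + 0/3 + 0/3 + 0/3 + 2/4 + 1/1 + 1/3 + 2/3 + 1/2 + 1/3 + 0/1 = 31/6; mean = 31/6 ÷ 17 = 31/102 = 0.303921… → 0.304.

0.304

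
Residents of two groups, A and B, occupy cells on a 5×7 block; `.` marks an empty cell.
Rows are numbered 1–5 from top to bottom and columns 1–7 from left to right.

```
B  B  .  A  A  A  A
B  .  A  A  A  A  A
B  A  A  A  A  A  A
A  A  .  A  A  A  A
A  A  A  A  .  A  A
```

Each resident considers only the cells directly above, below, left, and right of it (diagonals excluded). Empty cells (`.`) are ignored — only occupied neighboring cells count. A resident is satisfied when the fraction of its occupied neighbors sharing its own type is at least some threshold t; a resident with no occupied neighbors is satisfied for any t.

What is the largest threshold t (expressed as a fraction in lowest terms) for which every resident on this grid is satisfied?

(1,1)B 2/2
(1,2)B 1/1
(1,4)A 2/2
(1,5)A 3/3
(1,6)A 3/3
(1,7)A 2/2
(2,1)B 2/2
(2,3)A 2/2
(2,4)A 4/4
(2,5)A 4/4
(2,6)A 4/4
(2,7)A 3/3
(3,1)B 1/3
(3,2)A 2/3
(3,3)A 3/3
(3,4)A 4/4
(3,5)A 4/4
(3,6)A 4/4
(3,7)A 3/3
(4,1)A 2/3
(4,2)A 3/3
(4,4)A 3/3
(4,5)A 3/3
(4,6)A 4/4
(4,7)A 3/3
(5,1)A 2/2
(5,2)A 3/3
(5,3)A 2/2
(5,4)A 2/2
(5,6)A 2/2
(5,7)A 2/2
The smallest same-type fraction is 1/3 at (3,1), which reduces to 1/3. Any threshold above that leaves this resident unsatisfied.

1/3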